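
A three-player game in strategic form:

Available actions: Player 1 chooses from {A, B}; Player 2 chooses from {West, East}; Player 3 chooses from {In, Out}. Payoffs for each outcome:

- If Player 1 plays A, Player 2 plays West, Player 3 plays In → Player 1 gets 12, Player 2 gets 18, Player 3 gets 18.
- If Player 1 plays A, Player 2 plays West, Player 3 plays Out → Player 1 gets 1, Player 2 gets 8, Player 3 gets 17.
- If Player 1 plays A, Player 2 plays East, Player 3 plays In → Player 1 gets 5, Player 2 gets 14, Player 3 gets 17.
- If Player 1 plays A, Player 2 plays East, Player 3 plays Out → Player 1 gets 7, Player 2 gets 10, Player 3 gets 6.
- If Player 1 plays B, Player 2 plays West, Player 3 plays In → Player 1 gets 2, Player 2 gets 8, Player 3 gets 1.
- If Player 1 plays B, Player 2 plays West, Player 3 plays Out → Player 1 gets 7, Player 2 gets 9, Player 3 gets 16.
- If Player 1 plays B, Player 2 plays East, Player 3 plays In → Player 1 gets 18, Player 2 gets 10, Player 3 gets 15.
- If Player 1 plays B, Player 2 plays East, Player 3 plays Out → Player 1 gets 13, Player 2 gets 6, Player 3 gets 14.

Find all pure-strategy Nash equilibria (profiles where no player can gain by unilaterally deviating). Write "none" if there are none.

Player 1 against (West, In): payoffs 12, 2 → best response A.
Player 1 against (West, Out): payoffs 1, 7 → best response B.
Player 1 against (East, In): payoffs 5, 18 → best response B.
Player 1 against (East, Out): payoffs 7, 13 → best response B.
Player 2 against (A, In): payoffs 18, 14 → best response West.
Player 2 against (A, Out): payoffs 8, 10 → best response East.
Player 2 against (B, In): payoffs 8, 10 → best response East.
Player 2 against (B, Out): payoffs 9, 6 → best response West.
Player 3 against (A, West): payoffs 18, 17 → best response In.
Player 3 against (A, East): payoffs 17, 6 → best response In.
Player 3 against (B, West): payoffs 1, 16 → best response Out.
Player 3 against (B, East): payoffs 15, 14 → best response In.
Mutual best responses: (A, West, In); (B, West, Out); (B, East, In).

The pure Nash equilibria are (A, West, In), (B, West, Out), (B, East, In).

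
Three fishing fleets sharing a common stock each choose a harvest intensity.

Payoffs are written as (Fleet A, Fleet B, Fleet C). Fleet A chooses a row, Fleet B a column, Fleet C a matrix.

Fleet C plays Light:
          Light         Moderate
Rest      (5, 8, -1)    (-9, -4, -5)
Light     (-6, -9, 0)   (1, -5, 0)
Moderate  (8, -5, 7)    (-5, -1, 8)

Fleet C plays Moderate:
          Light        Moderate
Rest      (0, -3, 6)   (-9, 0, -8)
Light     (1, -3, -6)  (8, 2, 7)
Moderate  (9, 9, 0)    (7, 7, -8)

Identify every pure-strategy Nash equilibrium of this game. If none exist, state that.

For each strategy profile, look for a profitable unilateral deviation.
(Rest, Light, Light): Fleet A can switch to Moderate (5 → 8). Not NE.
(Rest, Light, Moderate): Fleet A can switch to Light (0 → 1). Not NE.
(Rest, Moderate, Light): Fleet A can switch to Light (-9 → 1). Not NE.
(Rest, Moderate, Moderate): Fleet A can switch to Light (-9 → 8). Not NE.
(Light, Light, Light): Fleet A can switch to Rest (-6 → 5). Not NE.
(Light, Light, Moderate): Fleet A can switch to Moderate (1 → 9). Not NE.
(Light, Moderate, Moderate): Fleet A gets 8, best alternative 7; Fleet B gets 2, best alternative -3; Fleet C gets 7, best alternative 0. No profitable deviation — NE.
(The remaining 5 profiles each have a profitable deviation by the same check.)

(Light, Moderate, Moderate)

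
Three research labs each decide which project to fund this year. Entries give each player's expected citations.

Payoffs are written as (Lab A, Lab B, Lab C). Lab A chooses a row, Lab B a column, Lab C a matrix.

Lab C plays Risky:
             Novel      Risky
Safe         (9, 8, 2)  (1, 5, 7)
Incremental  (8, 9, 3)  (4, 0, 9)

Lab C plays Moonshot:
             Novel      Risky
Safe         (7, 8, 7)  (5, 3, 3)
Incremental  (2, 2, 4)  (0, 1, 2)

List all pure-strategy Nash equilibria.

For each strategy profile, look for a profitable unilateral deviation.
(Safe, Novel, Risky): Lab C can switch to Moonshot (2 → 7). Not NE.
(Safe, Novel, Moonshot): Lab A gets 7, best alternative 2; Lab B gets 8, best alternative 3; Lab C gets 7, best alternative 2. No profitable deviation — NE.
(Safe, Risky, Risky): Lab A can switch to Incremental (1 → 4). Not NE.
(Safe, Risky, Moonshot): Lab B can switch to Novel (3 → 8). Not NE.
(Incremental, Novel, Risky): Lab A can switch to Safe (8 → 9). Not NE.
(Incremental, Novel, Moonshot): Lab A can switch to Safe (2 → 7). Not NE.
(Incremental, Risky, Risky): Lab B can switch to Novel (0 → 9). Not NE.
(Incremental, Risky, Moonshot): Lab A can switch to Safe (0 → 5). Not NE.

The unique pure-strategy Nash equilibrium is (Safe, Novel, Moonshot).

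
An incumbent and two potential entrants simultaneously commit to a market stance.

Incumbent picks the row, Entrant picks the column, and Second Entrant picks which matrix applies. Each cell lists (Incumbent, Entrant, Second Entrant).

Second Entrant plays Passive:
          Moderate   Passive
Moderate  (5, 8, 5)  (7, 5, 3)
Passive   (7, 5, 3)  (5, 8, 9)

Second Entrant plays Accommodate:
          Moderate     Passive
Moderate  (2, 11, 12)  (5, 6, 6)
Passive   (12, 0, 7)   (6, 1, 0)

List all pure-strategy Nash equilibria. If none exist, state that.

There is no pure-strategy Nash equilibrium.

Mark each player's best response to every combination of opponents' strategies; a profile where every player is best-responding is a pure Nash equilibrium.
Incumbent against (Moderate, Passive): payoffs 5, 7 → best response Passive.
Incumbent against (Moderate, Accommodate): payoffs 2, 12 → best response Passive.
Incumbent against (Passive, Passive): payoffs 7, 5 → best response Moderate.
Incumbent against (Passive, Accommodate): payoffs 5, 6 → best response Passive.
Entrant against (Moderate, Passive): payoffs 8, 5 → best response Moderate.
Entrant against (Moderate, Accommodate): payoffs 11, 6 → best response Moderate.
Entrant against (Passive, Passive): payoffs 5, 8 → best response Passive.
Entrant against (Passive, Accommodate): payoffs 0, 1 → best response Passive.
Second Entrant against (Moderate, Moderate): payoffs 5, 12 → best response Accommodate.
Second Entrant against (Moderate, Passive): payoffs 3, 6 → best response Accommodate.
Second Entrant against (Passive, Moderate): payoffs 3, 7 → best response Accommodate.
Second Entrant against (Passive, Passive): payoffs 9, 0 → best response Passive.
No profile is a mutual best response for all players.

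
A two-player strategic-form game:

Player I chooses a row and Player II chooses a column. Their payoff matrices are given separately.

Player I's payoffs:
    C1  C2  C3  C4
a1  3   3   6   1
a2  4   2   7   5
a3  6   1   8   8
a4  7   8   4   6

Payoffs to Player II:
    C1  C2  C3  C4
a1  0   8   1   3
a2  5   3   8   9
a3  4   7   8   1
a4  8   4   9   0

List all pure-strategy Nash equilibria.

Player I against C1: payoffs 3, 4, 6, 7 → best response a4.
Player I against C2: payoffs 3, 2, 1, 8 → best response a4.
Player I against C3: payoffs 6, 7, 8, 4 → best response a3.
Player I against C4: payoffs 1, 5, 8, 6 → best response a3.
Player II against a1: payoffs 0, 8, 1, 3 → best response C2.
Player II against a2: payoffs 5, 3, 8, 9 → best response C4.
Player II against a3: payoffs 4, 7, 8, 1 → best response C3.
Player II against a4: payoffs 8, 4, 9, 0 → best response C3.
Mutual best responses: (a3, C3).

Pure NE: (a3, C3)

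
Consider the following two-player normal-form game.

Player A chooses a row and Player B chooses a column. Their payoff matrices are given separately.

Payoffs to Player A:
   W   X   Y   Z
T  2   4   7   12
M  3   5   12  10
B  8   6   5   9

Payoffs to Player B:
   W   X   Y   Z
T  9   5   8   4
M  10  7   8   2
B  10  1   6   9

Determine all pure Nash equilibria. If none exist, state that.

(B, W)

(T, W): Player A can switch to M (2 → 3). Not NE.
(T, X): Player A can switch to M (4 → 5). Not NE.
(T, Y): Player A can switch to M (7 → 12). Not NE.
(T, Z): Player B can switch to W (4 → 9). Not NE.
(M, W): Player A can switch to B (3 → 8). Not NE.
(M, X): Player A can switch to B (5 → 6). Not NE.
(M, Y): Player B can switch to W (8 → 10). Not NE.
(M, Z): Player A can switch to T (10 → 12). Not NE.
(B, W): Player A gets 8, best alternative 3; Player B gets 10, best alternative 9. No profitable deviation — NE.
(The remaining 3 profiles each have a profitable deviation by the same check.)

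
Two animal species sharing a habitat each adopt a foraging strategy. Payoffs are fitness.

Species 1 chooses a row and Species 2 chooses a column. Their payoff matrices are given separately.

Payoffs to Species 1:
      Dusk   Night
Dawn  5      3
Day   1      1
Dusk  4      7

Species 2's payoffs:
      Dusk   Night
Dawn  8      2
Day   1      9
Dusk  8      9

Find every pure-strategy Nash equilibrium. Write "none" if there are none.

(Dawn, Dusk): Species 1 gets 5, best alternative 4; Species 2 gets 8, best alternative 2. No profitable deviation — NE.
(Dawn, Night): Species 1 can switch to Dusk (3 → 7). Not NE.
(Day, Dusk): Species 1 can switch to Dawn (1 → 5). Not NE.
(Day, Night): Species 1 can switch to Dawn (1 → 3). Not NE.
(Dusk, Dusk): Species 1 can switch to Dawn (4 → 5). Not NE.
(Dusk, Night): Species 1 gets 7, best alternative 3; Species 2 gets 9, best alternative 8. No profitable deviation — NE.

(Dawn, Dusk), (Dusk, Night)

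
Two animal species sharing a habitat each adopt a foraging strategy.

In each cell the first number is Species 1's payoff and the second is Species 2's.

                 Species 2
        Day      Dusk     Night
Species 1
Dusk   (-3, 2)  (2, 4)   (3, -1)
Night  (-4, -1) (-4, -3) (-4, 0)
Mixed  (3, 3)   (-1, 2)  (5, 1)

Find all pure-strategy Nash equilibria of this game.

(Dusk, Dusk), (Mixed, Day)

Species 1 against Day: payoffs -3, -4, 3 → best response Mixed.
Species 1 against Dusk: payoffs 2, -4, -1 → best response Dusk.
Species 1 against Night: payoffs 3, -4, 5 → best response Mixed.
Species 2 against Dusk: payoffs 2, 4, -1 → best response Dusk.
Species 2 against Night: payoffs -1, -3, 0 → best response Night.
Species 2 against Mixed: payoffs 3, 2, 1 → best response Day.
Mutual best responses: (Dusk, Dusk); (Mixed, Day).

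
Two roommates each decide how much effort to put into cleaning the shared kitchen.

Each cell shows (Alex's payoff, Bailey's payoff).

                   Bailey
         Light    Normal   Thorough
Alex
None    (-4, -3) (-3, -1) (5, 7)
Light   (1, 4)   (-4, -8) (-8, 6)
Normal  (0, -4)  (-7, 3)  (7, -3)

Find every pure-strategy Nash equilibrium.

There is no pure-strategy Nash equilibrium.

Alex against Light: payoffs -4, 1, 0 → best response Light.
Alex against Normal: payoffs -3, -4, -7 → best response None.
Alex against Thorough: payoffs 5, -8, 7 → best response Normal.
Bailey against None: payoffs -3, -1, 7 → best response Thorough.
Bailey against Light: payoffs 4, -8, 6 → best response Thorough.
Bailey against Normal: payoffs -4, 3, -3 → best response Normal.
No profile is a mutual best response for all players.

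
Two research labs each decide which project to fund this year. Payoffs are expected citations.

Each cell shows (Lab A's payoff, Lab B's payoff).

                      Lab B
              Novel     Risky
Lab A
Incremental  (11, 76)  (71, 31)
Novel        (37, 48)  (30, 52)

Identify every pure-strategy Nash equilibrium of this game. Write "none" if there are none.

Lab A against Novel: payoffs 11, 37 → best response Novel.
Lab A against Risky: payoffs 71, 30 → best response Incremental.
Lab B against Incremental: payoffs 76, 31 → best response Novel.
Lab B against Novel: payoffs 48, 52 → best response Risky.
No profile is a mutual best response for all players.

There is no pure-strategy Nash equilibrium.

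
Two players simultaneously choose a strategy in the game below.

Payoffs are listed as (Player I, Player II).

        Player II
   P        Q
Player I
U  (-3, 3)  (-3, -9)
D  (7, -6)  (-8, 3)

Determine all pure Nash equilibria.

There is no pure-strategy Nash equilibrium.

Mark each player's best response to every combination of opponents' strategies; a profile where every player is best-responding is a pure Nash equilibrium.
Player I against P: payoffs -3, 7 → best response D.
Player I against Q: payoffs -3, -8 → best response U.
Player II against U: payoffs 3, -9 → best response P.
Player II against D: payoffs -6, 3 → best response Q.
No profile is a mutual best response for all players.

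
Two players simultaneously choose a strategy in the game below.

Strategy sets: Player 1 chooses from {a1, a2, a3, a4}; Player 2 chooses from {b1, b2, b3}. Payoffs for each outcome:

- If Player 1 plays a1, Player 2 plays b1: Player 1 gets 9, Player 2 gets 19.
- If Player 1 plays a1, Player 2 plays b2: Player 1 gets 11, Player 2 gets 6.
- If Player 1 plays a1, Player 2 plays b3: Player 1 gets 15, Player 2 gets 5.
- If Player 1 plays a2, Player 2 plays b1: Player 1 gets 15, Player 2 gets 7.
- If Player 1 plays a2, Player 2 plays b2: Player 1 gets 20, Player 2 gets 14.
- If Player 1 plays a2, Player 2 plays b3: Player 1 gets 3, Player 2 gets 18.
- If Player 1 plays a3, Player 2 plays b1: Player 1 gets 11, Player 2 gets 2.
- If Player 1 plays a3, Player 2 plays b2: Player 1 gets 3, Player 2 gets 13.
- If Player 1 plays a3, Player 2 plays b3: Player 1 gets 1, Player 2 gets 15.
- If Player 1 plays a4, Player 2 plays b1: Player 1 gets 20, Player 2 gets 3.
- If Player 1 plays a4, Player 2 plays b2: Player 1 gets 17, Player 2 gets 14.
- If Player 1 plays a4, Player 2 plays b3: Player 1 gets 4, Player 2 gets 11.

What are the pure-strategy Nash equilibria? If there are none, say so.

(a1, b1): Player 1 can switch to a2 (9 → 15). Not NE.
(a1, b2): Player 1 can switch to a2 (11 → 20). Not NE.
(a1, b3): Player 2 can switch to b1 (5 → 19). Not NE.
(a2, b1): Player 1 can switch to a4 (15 → 20). Not NE.
(a2, b2): Player 2 can switch to b3 (14 → 18). Not NE.
(a2, b3): Player 1 can switch to a1 (3 → 15). Not NE.
(a3, b1): Player 1 can switch to a2 (11 → 15). Not NE.
(a3, b2): Player 1 can switch to a1 (3 → 11). Not NE.
(a3, b3): Player 1 can switch to a1 (1 → 15). Not NE.
(a4, b1): Player 2 can switch to b2 (3 → 14). Not NE.
(The remaining 2 profiles each have a profitable deviation by the same check.)

No pure-strategy Nash equilibrium.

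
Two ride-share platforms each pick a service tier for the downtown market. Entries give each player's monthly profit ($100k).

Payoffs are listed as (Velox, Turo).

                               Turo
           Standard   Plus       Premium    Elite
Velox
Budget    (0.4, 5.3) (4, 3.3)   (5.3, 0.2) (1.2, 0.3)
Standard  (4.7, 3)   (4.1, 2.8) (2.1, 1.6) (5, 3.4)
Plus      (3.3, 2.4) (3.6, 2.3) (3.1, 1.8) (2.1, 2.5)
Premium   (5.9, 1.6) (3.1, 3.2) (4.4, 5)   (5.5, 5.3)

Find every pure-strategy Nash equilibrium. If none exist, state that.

Pure NE: (Premium, Elite)

For each player, find the best response to each opponent profile; mutual best responses are the pure NE.
Velox against Standard: payoffs 0.4, 4.7, 3.3, 5.9 → best response Premium.
Velox against Plus: payoffs 4, 4.1, 3.6, 3.1 → best response Standard.
Velox against Premium: payoffs 5.3, 2.1, 3.1, 4.4 → best response Budget.
Velox against Elite: payoffs 1.2, 5, 2.1, 5.5 → best response Premium.
Turo against Budget: payoffs 5.3, 3.3, 0.2, 0.3 → best response Standard.
Turo against Standard: payoffs 3, 2.8, 1.6, 3.4 → best response Elite.
Turo against Plus: payoffs 2.4, 2.3, 1.8, 2.5 → best response Elite.
Turo against Premium: payoffs 1.6, 3.2, 5, 5.3 → best response Elite.
Mutual best responses: (Premium, Elite).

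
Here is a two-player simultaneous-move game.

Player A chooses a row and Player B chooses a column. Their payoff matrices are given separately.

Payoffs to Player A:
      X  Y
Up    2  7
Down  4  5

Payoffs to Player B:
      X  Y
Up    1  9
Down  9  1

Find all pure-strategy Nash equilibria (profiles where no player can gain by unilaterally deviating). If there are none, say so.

Player A against X: payoffs 2, 4 → best response Down.
Player A against Y: payoffs 7, 5 → best response Up.
Player B against Up: payoffs 1, 9 → best response Y.
Player B against Down: payoffs 9, 1 → best response X.
Mutual best responses: (Up, Y); (Down, X).

(Up, Y) and (Down, X)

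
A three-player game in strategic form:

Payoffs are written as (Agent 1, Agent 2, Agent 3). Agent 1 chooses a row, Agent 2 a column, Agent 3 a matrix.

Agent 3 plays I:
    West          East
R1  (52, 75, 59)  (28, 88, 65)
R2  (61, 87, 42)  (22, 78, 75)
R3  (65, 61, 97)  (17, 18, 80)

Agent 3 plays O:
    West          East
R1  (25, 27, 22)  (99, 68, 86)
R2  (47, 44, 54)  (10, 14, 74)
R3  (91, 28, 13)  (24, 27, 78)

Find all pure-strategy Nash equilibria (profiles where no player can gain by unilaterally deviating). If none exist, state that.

(R1, East, O), (R3, West, I)

For each player, find the best response to each opponent profile; mutual best responses are the pure NE.
Agent 1 against (West, I): payoffs 52, 61, 65 → best response R3.
Agent 1 against (West, O): payoffs 25, 47, 91 → best response R3.
Agent 1 against (East, I): payoffs 28, 22, 17 → best response R1.
Agent 1 against (East, O): payoffs 99, 10, 24 → best response R1.
Agent 2 against (R1, I): payoffs 75, 88 → best response East.
Agent 2 against (R1, O): payoffs 27, 68 → best response East.
Agent 2 against (R2, I): payoffs 87, 78 → best response West.
Agent 2 against (R2, O): payoffs 44, 14 → best response West.
Agent 2 against (R3, I): payoffs 61, 18 → best response West.
Agent 2 against (R3, O): payoffs 28, 27 → best response West.
Agent 3 against (R1, West): payoffs 59, 22 → best response I.
Agent 3 against (R1, East): payoffs 65, 86 → best response O.
Agent 3 against (R2, West): payoffs 42, 54 → best response O.
Agent 3 against (R2, East): payoffs 75, 74 → best response I.
Agent 3 against (R3, West): payoffs 97, 13 → best response I.
Agent 3 against (R3, East): payoffs 80, 78 → best response I.
Mutual best responses: (R1, East, O); (R3, West, I).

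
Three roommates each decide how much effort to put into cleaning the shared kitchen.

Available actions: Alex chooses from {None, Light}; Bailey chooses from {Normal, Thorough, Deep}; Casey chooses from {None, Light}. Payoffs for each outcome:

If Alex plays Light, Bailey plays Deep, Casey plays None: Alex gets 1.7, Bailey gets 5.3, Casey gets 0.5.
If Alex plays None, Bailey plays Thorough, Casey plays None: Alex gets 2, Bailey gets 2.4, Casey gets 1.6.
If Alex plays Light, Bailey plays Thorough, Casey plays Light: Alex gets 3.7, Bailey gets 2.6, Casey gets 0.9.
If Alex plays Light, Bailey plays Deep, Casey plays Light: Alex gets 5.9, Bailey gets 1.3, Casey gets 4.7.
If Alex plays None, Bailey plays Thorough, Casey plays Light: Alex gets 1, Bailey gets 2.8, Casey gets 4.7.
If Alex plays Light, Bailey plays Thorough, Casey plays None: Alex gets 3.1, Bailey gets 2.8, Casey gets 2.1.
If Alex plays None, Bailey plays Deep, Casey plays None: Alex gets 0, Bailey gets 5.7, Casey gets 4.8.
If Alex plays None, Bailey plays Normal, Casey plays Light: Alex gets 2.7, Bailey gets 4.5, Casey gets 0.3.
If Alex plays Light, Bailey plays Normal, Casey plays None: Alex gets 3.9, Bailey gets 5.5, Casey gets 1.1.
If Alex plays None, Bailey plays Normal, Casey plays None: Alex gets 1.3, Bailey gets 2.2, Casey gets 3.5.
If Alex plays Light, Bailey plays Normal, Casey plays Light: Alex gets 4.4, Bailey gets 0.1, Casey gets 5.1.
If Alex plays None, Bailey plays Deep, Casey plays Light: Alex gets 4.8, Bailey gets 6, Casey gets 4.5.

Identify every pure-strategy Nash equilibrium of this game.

This game has no pure Nash equilibrium.

(None, Normal, None): Alex can switch to Light (1.3 → 3.9). Not NE.
(None, Normal, Light): Alex can switch to Light (2.7 → 4.4). Not NE.
(None, Thorough, None): Alex can switch to Light (2 → 3.1). Not NE.
(None, Thorough, Light): Alex can switch to Light (1 → 3.7). Not NE.
(None, Deep, None): Alex can switch to Light (0 → 1.7). Not NE.
(None, Deep, Light): Alex can switch to Light (4.8 → 5.9). Not NE.
(The remaining 6 profiles each have a profitable deviation by the same check.)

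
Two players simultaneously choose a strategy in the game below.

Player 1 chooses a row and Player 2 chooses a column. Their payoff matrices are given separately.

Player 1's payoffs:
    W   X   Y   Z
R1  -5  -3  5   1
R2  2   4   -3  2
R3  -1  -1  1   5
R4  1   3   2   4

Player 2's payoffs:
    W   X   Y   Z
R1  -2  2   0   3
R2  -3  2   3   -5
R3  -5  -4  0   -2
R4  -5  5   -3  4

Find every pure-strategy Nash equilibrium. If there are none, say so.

Check each profile: it is a Nash equilibrium iff no player can strictly gain by switching unilaterally.
(R1, W): Player 1 can switch to R2 (-5 → 2). Not NE.
(R1, X): Player 1 can switch to R2 (-3 → 4). Not NE.
(R1, Y): Player 2 can switch to X (0 → 2). Not NE.
(R1, Z): Player 1 can switch to R2 (1 → 2). Not NE.
(R2, W): Player 2 can switch to X (-3 → 2). Not NE.
(R2, X): Player 2 can switch to Y (2 → 3). Not NE.
(R2, Y): Player 1 can switch to R1 (-3 → 5). Not NE.
(R2, Z): Player 1 can switch to R3 (2 → 5). Not NE.
(R3, W): Player 1 can switch to R2 (-1 → 2). Not NE.
(R3, X): Player 1 can switch to R2 (-1 → 4). Not NE.
(The remaining 6 profiles each have a profitable deviation by the same check.)

This game has no pure Nash equilibrium.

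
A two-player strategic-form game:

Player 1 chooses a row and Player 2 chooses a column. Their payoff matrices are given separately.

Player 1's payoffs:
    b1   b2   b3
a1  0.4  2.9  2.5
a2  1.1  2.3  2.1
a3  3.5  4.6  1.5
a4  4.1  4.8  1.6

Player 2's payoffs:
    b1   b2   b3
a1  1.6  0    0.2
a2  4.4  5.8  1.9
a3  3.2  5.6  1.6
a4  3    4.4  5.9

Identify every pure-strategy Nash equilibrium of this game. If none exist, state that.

For each strategy profile, look for a profitable unilateral deviation.
(a1, b1): Player 1 can switch to a2 (0.4 → 1.1). Not NE.
(a1, b2): Player 1 can switch to a3 (2.9 → 4.6). Not NE.
(a1, b3): Player 2 can switch to b1 (0.2 → 1.6). Not NE.
(a2, b1): Player 1 can switch to a3 (1.1 → 3.5). Not NE.
(a2, b2): Player 1 can switch to a1 (2.3 → 2.9). Not NE.
(a2, b3): Player 1 can switch to a1 (2.1 → 2.5). Not NE.
(a3, b1): Player 1 can switch to a4 (3.5 → 4.1). Not NE.
(a3, b2): Player 1 can switch to a4 (4.6 → 4.8). Not NE.
(The remaining 4 profiles each have a profitable deviation by the same check.)

There is no pure-strategy Nash equilibrium.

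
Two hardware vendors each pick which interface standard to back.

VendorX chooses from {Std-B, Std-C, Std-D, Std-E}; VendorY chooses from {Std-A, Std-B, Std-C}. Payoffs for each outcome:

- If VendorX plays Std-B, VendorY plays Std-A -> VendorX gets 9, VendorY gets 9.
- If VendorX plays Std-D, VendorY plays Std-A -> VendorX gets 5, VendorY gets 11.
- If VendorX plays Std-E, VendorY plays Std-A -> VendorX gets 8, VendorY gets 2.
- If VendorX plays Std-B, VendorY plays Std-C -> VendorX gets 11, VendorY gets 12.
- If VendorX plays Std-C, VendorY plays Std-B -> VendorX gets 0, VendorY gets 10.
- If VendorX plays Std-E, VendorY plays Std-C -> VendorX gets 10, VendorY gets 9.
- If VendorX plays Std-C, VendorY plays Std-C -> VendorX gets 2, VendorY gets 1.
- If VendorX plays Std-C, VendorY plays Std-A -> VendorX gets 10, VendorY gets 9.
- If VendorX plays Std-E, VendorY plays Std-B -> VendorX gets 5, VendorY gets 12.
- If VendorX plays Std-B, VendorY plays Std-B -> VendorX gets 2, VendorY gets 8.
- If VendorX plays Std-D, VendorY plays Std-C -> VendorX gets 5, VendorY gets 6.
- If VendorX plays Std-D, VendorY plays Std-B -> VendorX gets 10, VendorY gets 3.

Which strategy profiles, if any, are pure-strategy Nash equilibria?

Pure NE: (Std-B, Std-C)

(Std-B, Std-A): VendorX can switch to Std-C (9 → 10). Not NE.
(Std-B, Std-B): VendorX can switch to Std-D (2 → 10). Not NE.
(Std-B, Std-C): VendorX gets 11, best alternative 10; VendorY gets 12, best alternative 9. No profitable deviation — NE.
(Std-C, Std-A): VendorY can switch to Std-B (9 → 10). Not NE.
(Std-C, Std-B): VendorX can switch to Std-B (0 → 2). Not NE.
(Std-C, Std-C): VendorX can switch to Std-B (2 → 11). Not NE.
(Std-D, Std-A): VendorX can switch to Std-B (5 → 9). Not NE.
(The remaining 5 profiles each have a profitable deviation by the same check.)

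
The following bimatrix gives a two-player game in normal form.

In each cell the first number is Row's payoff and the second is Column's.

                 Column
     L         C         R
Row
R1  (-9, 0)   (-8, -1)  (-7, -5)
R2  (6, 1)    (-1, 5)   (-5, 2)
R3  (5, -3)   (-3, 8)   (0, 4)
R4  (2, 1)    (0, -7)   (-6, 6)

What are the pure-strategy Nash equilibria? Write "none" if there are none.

There is no pure-strategy Nash equilibrium.

Check each profile: it is a Nash equilibrium iff no player can strictly gain by switching unilaterally.
(R1, L): Row can switch to R2 (-9 → 6). Not NE.
(R1, C): Row can switch to R2 (-8 → -1). Not NE.
(R1, R): Row can switch to R2 (-7 → -5). Not NE.
(R2, L): Column can switch to C (1 → 5). Not NE.
(R2, C): Row can switch to R4 (-1 → 0). Not NE.
(R2, R): Row can switch to R3 (-5 → 0). Not NE.
(R3, L): Row can switch to R2 (5 → 6). Not NE.
(R3, C): Row can switch to R2 (-3 → -1). Not NE.
(R3, R): Column can switch to C (4 → 8). Not NE.
(R4, L): Row can switch to R2 (2 → 6). Not NE.
(R4, C): Column can switch to L (-7 → 1). Not NE.
(R4, R): Row can switch to R2 (-6 → -5). Not NE.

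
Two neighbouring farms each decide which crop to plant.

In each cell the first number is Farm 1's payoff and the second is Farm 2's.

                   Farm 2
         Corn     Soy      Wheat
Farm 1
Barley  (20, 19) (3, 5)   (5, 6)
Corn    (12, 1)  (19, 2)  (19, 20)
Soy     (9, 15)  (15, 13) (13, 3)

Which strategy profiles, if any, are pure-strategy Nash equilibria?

Pure-strategy Nash equilibria: (Barley, Corn); (Corn, Wheat)

Farm 1 against Corn: payoffs 20, 12, 9 → best response Barley.
Farm 1 against Soy: payoffs 3, 19, 15 → best response Corn.
Farm 1 against Wheat: payoffs 5, 19, 13 → best response Corn.
Farm 2 against Barley: payoffs 19, 5, 6 → best response Corn.
Farm 2 against Corn: payoffs 1, 2, 20 → best response Wheat.
Farm 2 against Soy: payoffs 15, 13, 3 → best response Corn.
Mutual best responses: (Barley, Corn); (Corn, Wheat).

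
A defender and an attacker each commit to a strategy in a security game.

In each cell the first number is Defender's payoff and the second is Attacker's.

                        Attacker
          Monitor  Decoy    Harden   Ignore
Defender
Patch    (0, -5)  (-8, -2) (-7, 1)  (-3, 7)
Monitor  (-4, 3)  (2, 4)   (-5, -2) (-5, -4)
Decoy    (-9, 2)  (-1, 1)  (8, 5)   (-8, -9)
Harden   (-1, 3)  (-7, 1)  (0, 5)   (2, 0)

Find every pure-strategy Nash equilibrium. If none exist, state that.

Pure-strategy Nash equilibria: (Monitor, Decoy) and (Decoy, Harden)

(Patch, Monitor): Attacker can switch to Decoy (-5 → -2). Not NE.
(Patch, Decoy): Defender can switch to Monitor (-8 → 2). Not NE.
(Patch, Harden): Defender can switch to Monitor (-7 → -5). Not NE.
(Patch, Ignore): Defender can switch to Harden (-3 → 2). Not NE.
(Monitor, Monitor): Defender can switch to Patch (-4 → 0). Not NE.
(Monitor, Decoy): Defender gets 2, best alternative -1; Attacker gets 4, best alternative 3. No profitable deviation — NE.
(Monitor, Harden): Defender can switch to Decoy (-5 → 8). Not NE.
(Monitor, Ignore): Defender can switch to Patch (-5 → -3). Not NE.
(Decoy, Monitor): Defender can switch to Patch (-9 → 0). Not NE.
(Decoy, Harden): Defender gets 8, best alternative 0; Attacker gets 5, best alternative 2. No profitable deviation — NE.
(The remaining 6 profiles each have a profitable deviation by the same check.)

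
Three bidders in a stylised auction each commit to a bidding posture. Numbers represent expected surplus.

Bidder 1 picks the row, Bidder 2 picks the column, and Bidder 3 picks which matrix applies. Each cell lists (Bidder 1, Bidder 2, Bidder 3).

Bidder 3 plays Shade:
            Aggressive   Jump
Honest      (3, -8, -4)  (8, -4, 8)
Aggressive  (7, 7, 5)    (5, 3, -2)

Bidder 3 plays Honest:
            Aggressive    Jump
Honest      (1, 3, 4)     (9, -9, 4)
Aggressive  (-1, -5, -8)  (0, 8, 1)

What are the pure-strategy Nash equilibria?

(Honest, Aggressive, Honest) and (Honest, Jump, Shade) and (Aggressive, Aggressive, Shade)

Bidder 1 against (Aggressive, Shade): payoffs 3, 7 → best response Aggressive.
Bidder 1 against (Aggressive, Honest): payoffs 1, -1 → best response Honest.
Bidder 1 against (Jump, Shade): payoffs 8, 5 → best response Honest.
Bidder 1 against (Jump, Honest): payoffs 9, 0 → best response Honest.
Bidder 2 against (Honest, Shade): payoffs -8, -4 → best response Jump.
Bidder 2 against (Honest, Honest): payoffs 3, -9 → best response Aggressive.
Bidder 2 against (Aggressive, Shade): payoffs 7, 3 → best response Aggressive.
Bidder 2 against (Aggressive, Honest): payoffs -5, 8 → best response Jump.
Bidder 3 against (Honest, Aggressive): payoffs -4, 4 → best response Honest.
Bidder 3 against (Honest, Jump): payoffs 8, 4 → best response Shade.
Bidder 3 against (Aggressive, Aggressive): payoffs 5, -8 → best response Shade.
Bidder 3 against (Aggressive, Jump): payoffs -2, 1 → best response Honest.
Mutual best responses: (Honest, Aggressive, Honest); (Honest, Jump, Shade); (Aggressive, Aggressive, Shade).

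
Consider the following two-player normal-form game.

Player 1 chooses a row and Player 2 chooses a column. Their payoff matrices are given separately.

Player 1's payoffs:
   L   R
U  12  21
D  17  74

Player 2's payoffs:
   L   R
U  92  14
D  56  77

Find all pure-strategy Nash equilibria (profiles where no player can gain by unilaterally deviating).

(U, L): Player 1 can switch to D (12 → 17). Not NE.
(U, R): Player 1 can switch to D (21 → 74). Not NE.
(D, L): Player 2 can switch to R (56 → 77). Not NE.
(D, R): Player 1 gets 74, best alternative 21; Player 2 gets 77, best alternative 56. No profitable deviation — NE.

Pure NE: (D, R)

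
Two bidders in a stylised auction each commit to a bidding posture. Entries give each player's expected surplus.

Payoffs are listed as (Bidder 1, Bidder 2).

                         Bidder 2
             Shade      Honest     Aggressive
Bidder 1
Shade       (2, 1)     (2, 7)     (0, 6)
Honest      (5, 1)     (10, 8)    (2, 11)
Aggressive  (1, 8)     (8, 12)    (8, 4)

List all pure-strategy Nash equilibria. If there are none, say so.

(Shade, Shade): Bidder 1 can switch to Honest (2 → 5). Not NE.
(Shade, Honest): Bidder 1 can switch to Honest (2 → 10). Not NE.
(Shade, Aggressive): Bidder 1 can switch to Honest (0 → 2). Not NE.
(Honest, Shade): Bidder 2 can switch to Honest (1 → 8). Not NE.
(Honest, Honest): Bidder 2 can switch to Aggressive (8 → 11). Not NE.
(Honest, Aggressive): Bidder 1 can switch to Aggressive (2 → 8). Not NE.
(Aggressive, Shade): Bidder 1 can switch to Shade (1 → 2). Not NE.
(Aggressive, Honest): Bidder 1 can switch to Honest (8 → 10). Not NE.
(Aggressive, Aggressive): Bidder 2 can switch to Shade (4 → 8). Not NE.

There is no pure-strategy Nash equilibrium.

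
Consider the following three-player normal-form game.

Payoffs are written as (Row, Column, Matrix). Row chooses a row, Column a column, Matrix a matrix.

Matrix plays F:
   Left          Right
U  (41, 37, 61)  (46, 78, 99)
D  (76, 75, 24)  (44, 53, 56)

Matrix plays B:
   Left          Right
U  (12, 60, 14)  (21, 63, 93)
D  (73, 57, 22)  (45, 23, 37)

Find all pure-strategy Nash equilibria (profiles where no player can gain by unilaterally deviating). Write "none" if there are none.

Row against (Left, F): payoffs 41, 76 → best response D.
Row against (Left, B): payoffs 12, 73 → best response D.
Row against (Right, F): payoffs 46, 44 → best response U.
Row against (Right, B): payoffs 21, 45 → best response D.
Column against (U, F): payoffs 37, 78 → best response Right.
Column against (U, B): payoffs 60, 63 → best response Right.
Column against (D, F): payoffs 75, 53 → best response Left.
Column against (D, B): payoffs 57, 23 → best response Left.
Matrix against (U, Left): payoffs 61, 14 → best response F.
Matrix against (U, Right): payoffs 99, 93 → best response F.
Matrix against (D, Left): payoffs 24, 22 → best response F.
Matrix against (D, Right): payoffs 56, 37 → best response F.
Mutual best responses: (U, Right, F); (D, Left, F).

(U, Right, F), (D, Left, F)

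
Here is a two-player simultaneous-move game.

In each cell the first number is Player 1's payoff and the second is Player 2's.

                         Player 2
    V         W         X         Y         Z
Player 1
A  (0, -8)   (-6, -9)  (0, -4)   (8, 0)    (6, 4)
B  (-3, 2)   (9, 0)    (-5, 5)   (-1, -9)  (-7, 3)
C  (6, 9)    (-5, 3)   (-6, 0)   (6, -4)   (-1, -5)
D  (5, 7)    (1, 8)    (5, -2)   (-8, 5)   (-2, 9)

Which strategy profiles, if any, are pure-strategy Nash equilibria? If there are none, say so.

Mark each player's best response to every combination of opponents' strategies; a profile where every player is best-responding is a pure Nash equilibrium.
Player 1 against V: payoffs 0, -3, 6, 5 → best response C.
Player 1 against W: payoffs -6, 9, -5, 1 → best response B.
Player 1 against X: payoffs 0, -5, -6, 5 → best response D.
Player 1 against Y: payoffs 8, -1, 6, -8 → best response A.
Player 1 against Z: payoffs 6, -7, -1, -2 → best response A.
Player 2 against A: payoffs -8, -9, -4, 0, 4 → best response Z.
Player 2 against B: payoffs 2, 0, 5, -9, 3 → best response X.
Player 2 against C: payoffs 9, 3, 0, -4, -5 → best response V.
Player 2 against D: payoffs 7, 8, -2, 5, 9 → best response Z.
Mutual best responses: (A, Z); (C, V).

(A, Z) and (C, V)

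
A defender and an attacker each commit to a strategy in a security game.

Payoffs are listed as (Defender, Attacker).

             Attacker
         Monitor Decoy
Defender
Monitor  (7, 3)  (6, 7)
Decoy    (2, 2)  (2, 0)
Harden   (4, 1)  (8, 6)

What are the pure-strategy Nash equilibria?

(Monitor, Monitor): Attacker can switch to Decoy (3 → 7). Not NE.
(Monitor, Decoy): Defender can switch to Harden (6 → 8). Not NE.
(Decoy, Monitor): Defender can switch to Monitor (2 → 7). Not NE.
(Decoy, Decoy): Defender can switch to Monitor (2 → 6). Not NE.
(Harden, Monitor): Defender can switch to Monitor (4 → 7). Not NE.
(Harden, Decoy): Defender gets 8, best alternative 6; Attacker gets 6, best alternative 1. No profitable deviation — NE.

(Harden, Decoy)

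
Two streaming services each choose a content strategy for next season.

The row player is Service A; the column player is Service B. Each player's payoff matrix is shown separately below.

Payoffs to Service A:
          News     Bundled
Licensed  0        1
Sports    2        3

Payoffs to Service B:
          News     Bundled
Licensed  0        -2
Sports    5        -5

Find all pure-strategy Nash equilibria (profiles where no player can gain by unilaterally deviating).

Pure NE: (Sports, News)

Mark each player's best response to every combination of opponents' strategies; a profile where every player is best-responding is a pure Nash equilibrium.
Service A against News: payoffs 0, 2 → best response Sports.
Service A against Bundled: payoffs 1, 3 → best response Sports.
Service B against Licensed: payoffs 0, -2 → best response News.
Service B against Sports: payoffs 5, -5 → best response News.
Mutual best responses: (Sports, News).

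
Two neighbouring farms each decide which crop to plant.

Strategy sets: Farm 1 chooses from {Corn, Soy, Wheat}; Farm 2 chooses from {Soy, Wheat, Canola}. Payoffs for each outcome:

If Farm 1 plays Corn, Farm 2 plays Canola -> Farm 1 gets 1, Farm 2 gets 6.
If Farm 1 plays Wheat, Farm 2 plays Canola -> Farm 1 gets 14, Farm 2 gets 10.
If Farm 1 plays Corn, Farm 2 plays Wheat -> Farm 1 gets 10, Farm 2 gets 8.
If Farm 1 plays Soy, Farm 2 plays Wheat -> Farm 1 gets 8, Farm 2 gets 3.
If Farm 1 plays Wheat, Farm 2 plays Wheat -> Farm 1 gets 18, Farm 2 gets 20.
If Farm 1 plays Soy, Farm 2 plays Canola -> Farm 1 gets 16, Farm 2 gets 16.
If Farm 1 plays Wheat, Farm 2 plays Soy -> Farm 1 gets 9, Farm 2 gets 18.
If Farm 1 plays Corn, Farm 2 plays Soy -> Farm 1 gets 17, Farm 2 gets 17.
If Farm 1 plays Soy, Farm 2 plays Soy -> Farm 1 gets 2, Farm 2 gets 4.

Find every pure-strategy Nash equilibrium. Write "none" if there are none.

The pure Nash equilibria are (Corn, Soy); (Soy, Canola); (Wheat, Wheat).

For each strategy profile, look for a profitable unilateral deviation.
(Corn, Soy): Farm 1 gets 17, best alternative 9; Farm 2 gets 17, best alternative 8. No profitable deviation — NE.
(Corn, Wheat): Farm 1 can switch to Wheat (10 → 18). Not NE.
(Corn, Canola): Farm 1 can switch to Soy (1 → 16). Not NE.
(Soy, Soy): Farm 1 can switch to Corn (2 → 17). Not NE.
(Soy, Wheat): Farm 1 can switch to Corn (8 → 10). Not NE.
(Soy, Canola): Farm 1 gets 16, best alternative 14; Farm 2 gets 16, best alternative 4. No profitable deviation — NE.
(Wheat, Soy): Farm 1 can switch to Corn (9 → 17). Not NE.
(Wheat, Wheat): Farm 1 gets 18, best alternative 10; Farm 2 gets 20, best alternative 18. No profitable deviation — NE.
(Wheat, Canola): Farm 1 can switch to Soy (14 → 16). Not NE.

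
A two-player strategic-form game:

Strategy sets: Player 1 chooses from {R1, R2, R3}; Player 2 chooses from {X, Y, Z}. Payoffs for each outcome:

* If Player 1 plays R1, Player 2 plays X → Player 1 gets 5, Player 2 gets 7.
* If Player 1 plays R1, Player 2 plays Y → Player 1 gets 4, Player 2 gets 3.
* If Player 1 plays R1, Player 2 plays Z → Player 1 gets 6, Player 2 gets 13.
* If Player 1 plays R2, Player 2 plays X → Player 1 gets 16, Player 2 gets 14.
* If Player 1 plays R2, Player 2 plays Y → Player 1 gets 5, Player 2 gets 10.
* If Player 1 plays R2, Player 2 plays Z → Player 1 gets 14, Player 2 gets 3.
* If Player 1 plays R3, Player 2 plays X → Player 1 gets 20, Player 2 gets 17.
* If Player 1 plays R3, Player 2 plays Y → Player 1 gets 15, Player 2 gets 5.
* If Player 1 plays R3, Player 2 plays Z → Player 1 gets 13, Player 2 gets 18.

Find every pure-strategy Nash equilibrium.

Player 1 against X: payoffs 5, 16, 20 → best response R3.
Player 1 against Y: payoffs 4, 5, 15 → best response R3.
Player 1 against Z: payoffs 6, 14, 13 → best response R2.
Player 2 against R1: payoffs 7, 3, 13 → best response Z.
Player 2 against R2: payoffs 14, 10, 3 → best response X.
Player 2 against R3: payoffs 17, 5, 18 → best response Z.
No profile is a mutual best response for all players.

This game has no pure Nash equilibrium.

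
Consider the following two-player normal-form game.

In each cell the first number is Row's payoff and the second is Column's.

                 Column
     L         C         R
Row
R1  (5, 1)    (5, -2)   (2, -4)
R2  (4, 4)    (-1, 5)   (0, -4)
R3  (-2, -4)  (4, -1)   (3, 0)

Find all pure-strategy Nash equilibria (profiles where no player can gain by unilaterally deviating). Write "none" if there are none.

For each strategy profile, look for a profitable unilateral deviation.
(R1, L): Row gets 5, best alternative 4; Column gets 1, best alternative -2. No profitable deviation — NE.
(R1, C): Column can switch to L (-2 → 1). Not NE.
(R1, R): Row can switch to R3 (2 → 3). Not NE.
(R2, L): Row can switch to R1 (4 → 5). Not NE.
(R2, C): Row can switch to R1 (-1 → 5). Not NE.
(R2, R): Row can switch to R1 (0 → 2). Not NE.
(R3, L): Row can switch to R1 (-2 → 5). Not NE.
(R3, C): Row can switch to R1 (4 → 5). Not NE.
(R3, R): Row gets 3, best alternative 2; Column gets 0, best alternative -1. No profitable deviation — NE.

Pure-strategy Nash equilibria: (R1, L), (R3, R)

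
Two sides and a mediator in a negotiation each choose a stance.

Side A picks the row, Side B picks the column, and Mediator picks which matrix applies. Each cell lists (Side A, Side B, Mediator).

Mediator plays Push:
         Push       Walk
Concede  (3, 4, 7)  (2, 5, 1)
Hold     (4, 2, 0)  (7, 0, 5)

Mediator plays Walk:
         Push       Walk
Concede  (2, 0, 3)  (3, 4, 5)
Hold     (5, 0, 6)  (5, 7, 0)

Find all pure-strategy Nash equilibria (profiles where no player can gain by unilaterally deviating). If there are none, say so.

For each strategy profile, look for a profitable unilateral deviation.
(Concede, Push, Push): Side A can switch to Hold (3 → 4). Not NE.
(Concede, Push, Walk): Side A can switch to Hold (2 → 5). Not NE.
(Concede, Walk, Push): Side A can switch to Hold (2 → 7). Not NE.
(Concede, Walk, Walk): Side A can switch to Hold (3 → 5). Not NE.
(Hold, Push, Push): Mediator can switch to Walk (0 → 6). Not NE.
(Hold, Push, Walk): Side B can switch to Walk (0 → 7). Not NE.
(Hold, Walk, Push): Side B can switch to Push (0 → 2). Not NE.
(Hold, Walk, Walk): Mediator can switch to Push (0 → 5). Not NE.

No pure-strategy Nash equilibrium.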